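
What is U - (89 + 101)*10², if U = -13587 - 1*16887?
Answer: -49474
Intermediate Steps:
U = -30474 (U = -13587 - 16887 = -30474)
U - (89 + 101)*10² = -30474 - (89 + 101)*10² = -30474 - 190*100 = -30474 - 1*19000 = -30474 - 19000 = -49474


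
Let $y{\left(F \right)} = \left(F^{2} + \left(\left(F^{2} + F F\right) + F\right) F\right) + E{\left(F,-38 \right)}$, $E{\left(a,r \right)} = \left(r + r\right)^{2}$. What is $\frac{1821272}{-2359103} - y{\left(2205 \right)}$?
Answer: $- \frac{50605732000893100}{2359103} \approx -2.1451 \cdot 10^{10}$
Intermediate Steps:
$E{\left(a,r \right)} = 4 r^{2}$ ($E{\left(a,r \right)} = \left(2 r\right)^{2} = 4 r^{2}$)
$y{\left(F \right)} = 5776 + F^{2} + F \left(F + 2 F^{2}\right)$ ($y{\left(F \right)} = \left(F^{2} + \left(\left(F^{2} + F F\right) + F\right) F\right) + 4 \left(-38\right)^{2} = \left(F^{2} + \left(\left(F^{2} + F^{2}\right) + F\right) F\right) + 4 \cdot 1444 = \left(F^{2} + \left(2 F^{2} + F\right) F\right) + 5776 = \left(F^{2} + \left(F + 2 F^{2}\right) F\right) + 5776 = \left(F^{2} + F \left(F + 2 F^{2}\right)\right) + 5776 = 5776 + F^{2} + F \left(F + 2 F^{2}\right)$)
$\frac{1821272}{-2359103} - y{\left(2205 \right)} = \frac{1821272}{-2359103} - \left(5776 + 2 \cdot 2205^{2} + 2 \cdot 2205^{3}\right) = 1821272 \left(- \frac{1}{2359103}\right) - \left(5776 + 2 \cdot 4862025 + 2 \cdot 10720765125\right) = - \frac{1821272}{2359103} - \left(5776 + 9724050 + 21441530250\right) = - \frac{1821272}{2359103} - 21451260076 = - \frac{50605732000893100}{2359103}$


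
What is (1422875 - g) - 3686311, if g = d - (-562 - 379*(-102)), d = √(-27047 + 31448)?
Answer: -2225340 - 3*√489 ≈ -2.2254e+6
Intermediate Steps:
d = 3*√489 (d = √4401 = 3*√489 ≈ 66.340)
g = -38096 + 3*√489 (g = 3*√489 - (-562 - 379*(-102)) = 3*√489 - (-562 + 38658) = 3*√489 - 1*38096 = 3*√489 - 38096 = -38096 + 3*√489 ≈ -38030.)
(1422875 - g) - 3686311 = (1422875 - (-38096 + 3*√489)) - 3686311 = (1422875 + (38096 - 3*√489)) - 3686311 = (1460971 - 3*√489) - 3686311 = -2225340 - 3*√489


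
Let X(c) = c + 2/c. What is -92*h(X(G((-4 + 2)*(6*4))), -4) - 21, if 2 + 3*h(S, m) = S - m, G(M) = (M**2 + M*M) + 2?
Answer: -978166027/6915 ≈ -1.4146e+5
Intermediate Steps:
G(M) = 2 + 2*M**2 (G(M) = (M**2 + M**2) + 2 = 2*M**2 + 2 = 2 + 2*M**2)
h(S, m) = -2/3 - m/3 + S/3 (h(S, m) = -2/3 + (S - m)/3 = -2/3 + (-m/3 + S/3) = -2/3 - m/3 + S/3)
-92*h(X(G((-4 + 2)*(6*4))), -4) - 21 = -92*(-2/3 - 1/3*(-4) + ((2 + 2*((-4 + 2)*(6*4))**2) + 2/(2 + 2*((-4 + 2)*(6*4))**2))/3) - 21 = -92*(-2/3 + 4/3 + ((2 + 2*(-2*24)**2) + 2/(2 + 2*(-2*24)**2))/3) - 21 = -92*(-2/3 + 4/3 + ((2 + 2*(-48)**2) + 2/(2 + 2*(-48)**2))/3) - 21 = -92*(-2/3 + 4/3 + ((2 + 2*2304) + 2/(2 + 2*2304))/3) - 21 = -92*(-2/3 + 4/3 + ((2 + 4608) + 2/(2 + 4608))/3) - 21 = -92*(-2/3 + 4/3 + (4610 + 2/4610)/3) - 21 = -92*(-2/3 + 4/3 + (4610 + 2*(1/4610))/3) - 21 = -92*(-2/3 + 4/3 + (4610 + 1/2305)/3) - 21 = -92*(-2/3 + 4/3 + (1/3)*(10626051/2305)) - 21 = -92*(-2/3 + 4/3 + 3542017/2305) - 21 = -92*10630661/6915 - 21 = -978020812/6915 - 21 = -978166027/6915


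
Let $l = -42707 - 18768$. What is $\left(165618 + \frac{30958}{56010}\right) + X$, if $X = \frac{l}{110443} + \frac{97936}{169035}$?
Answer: $\frac{1924185515205205988}{11618174528945} \approx 1.6562 \cdot 10^{5}$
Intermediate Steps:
$l = -61475$
$X = \frac{424919023}{18668732505}$ ($X = - \frac{61475}{110443} + \frac{97936}{169035} = \frac{424919023}{18668732505} \approx 0.022761$)
$\left(165618 + \frac{30958}{56010}\right) + X = \left(165618 + \frac{30958}{56010}\right) + \frac{424919023}{18668732505} = \left(165618 + 30958 \cdot \frac{1}{56010}\right) + \frac{424919023}{18668732505} = \left(165618 + \frac{15479}{28005}\right) + \frac{424919023}{18668732505} = \frac{4638147569}{28005} + \frac{424919023}{18668732505} = \frac{1924185515205205988}{11618174528945}$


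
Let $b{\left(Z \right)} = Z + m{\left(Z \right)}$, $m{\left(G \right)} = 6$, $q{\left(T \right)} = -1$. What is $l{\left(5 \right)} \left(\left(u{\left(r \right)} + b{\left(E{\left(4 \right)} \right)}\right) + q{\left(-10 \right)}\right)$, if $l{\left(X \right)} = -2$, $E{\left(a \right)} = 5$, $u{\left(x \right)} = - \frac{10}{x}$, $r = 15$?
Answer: $- \frac{56}{3} \approx -18.667$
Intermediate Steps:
$b{\left(Z \right)} = 6 + Z$ ($b{\left(Z \right)} = Z + 6 = 6 + Z$)
$l{\left(5 \right)} \left(\left(u{\left(r \right)} + b{\left(E{\left(4 \right)} \right)}\right) + q{\left(-10 \right)}\right) = - 2 \left(\left(- \frac{10}{15} + \left(6 + 5\right)\right) - 1\right) = - 2 \left(\left(\left(-10\right) \frac{1}{15} + 11\right) - 1\right) = - 2 \left(\left(- \frac{2}{3} + 11\right) - 1\right) = - 2 \left(\frac{31}{3} - 1\right) = \left(-2\right) \frac{28}{3} = - \frac{56}{3}$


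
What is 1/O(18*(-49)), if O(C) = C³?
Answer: -1/686128968 ≈ -1.4575e-9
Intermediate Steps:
1/O(18*(-49)) = 1/((18*(-49))³) = 1/((-882)³) = 1/(-686128968) = -1/686128968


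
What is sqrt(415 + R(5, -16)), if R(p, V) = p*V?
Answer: sqrt(335) ≈ 18.303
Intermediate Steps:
R(p, V) = V*p
sqrt(415 + R(5, -16)) = sqrt(415 - 16*5) = sqrt(415 - 80) = sqrt(335)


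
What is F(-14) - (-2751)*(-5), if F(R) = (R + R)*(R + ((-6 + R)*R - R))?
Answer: -21595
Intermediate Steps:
F(R) = 2*R²*(-6 + R) (F(R) = (2*R)*(R + (R*(-6 + R) - R)) = (2*R)*(R + (-R + R*(-6 + R))) = (2*R)*(R*(-6 + R)) = 2*R²*(-6 + R))
F(-14) - (-2751)*(-5) = 2*(-14)²*(-6 - 14) - (-2751)*(-5) = 2*196*(-20) - 393*35 = -7840 - 13755 = -21595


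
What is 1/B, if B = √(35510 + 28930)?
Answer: √1790/10740 ≈ 0.0039393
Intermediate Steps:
B = 6*√1790 (B = √64440 = 6*√1790 ≈ 253.85)
1/B = 1/(6*√1790) = √1790/10740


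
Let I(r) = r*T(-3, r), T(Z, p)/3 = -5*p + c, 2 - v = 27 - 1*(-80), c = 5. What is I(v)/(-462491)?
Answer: 166950/462491 ≈ 0.36098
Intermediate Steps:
v = -105 (v = 2 - (27 - 1*(-80)) = 2 - (27 + 80) = 2 - 1*107 = 2 - 107 = -105)
T(Z, p) = 15 - 15*p (T(Z, p) = 3*(-5*p + 5) = 3*(5 - 5*p) = 15 - 15*p)
I(r) = r*(15 - 15*r)
I(v)/(-462491) = (15*(-105)*(1 - 1*(-105)))/(-462491) = (15*(-105)*(1 + 105))*(-1/462491) = (15*(-105)*106)*(-1/462491) = -166950*(-1/462491) = 166950/462491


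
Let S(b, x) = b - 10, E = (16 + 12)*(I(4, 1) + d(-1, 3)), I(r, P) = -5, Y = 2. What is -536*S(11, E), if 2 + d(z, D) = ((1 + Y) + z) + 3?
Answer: -536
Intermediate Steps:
d(z, D) = 4 + z (d(z, D) = -2 + (((1 + 2) + z) + 3) = -2 + ((3 + z) + 3) = -2 + (6 + z) = 4 + z)
E = -56 (E = (16 + 12)*(-5 + (4 - 1)) = 28*(-5 + 3) = 28*(-2) = -56)
S(b, x) = -10 + b
-536*S(11, E) = -536*(-10 + 11) = -536*1 = -536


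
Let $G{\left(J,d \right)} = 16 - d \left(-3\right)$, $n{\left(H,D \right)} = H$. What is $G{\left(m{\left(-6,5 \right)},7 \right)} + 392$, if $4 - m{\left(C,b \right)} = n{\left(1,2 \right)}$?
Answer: $429$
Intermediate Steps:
$m{\left(C,b \right)} = 3$ ($m{\left(C,b \right)} = 4 - 1 = 3$)
$G{\left(J,d \right)} = 16 + 3 d$ ($G{\left(J,d \right)} = 16 - - 3 d = 16 + 3 d$)
$G{\left(m{\left(-6,5 \right)},7 \right)} + 392 = \left(16 + 3 \cdot 7\right) + 392 = \left(16 + 21\right) + 392 = 37 + 392 = 429$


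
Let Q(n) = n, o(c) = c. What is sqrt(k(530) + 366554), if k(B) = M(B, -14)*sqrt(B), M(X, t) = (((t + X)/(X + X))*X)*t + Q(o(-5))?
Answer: sqrt(366554 - 3617*sqrt(530)) ≈ 532.24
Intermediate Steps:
M(X, t) = -5 + t*(X/2 + t/2) (M(X, t) = (((t + X)/(X + X))*X)*t - 5 = (((X + t)/((2*X)))*X)*t - 5 = (((X + t)*(1/(2*X)))*X)*t - 5 = (((X + t)/(2*X))*X)*t - 5 = (X/2 + t/2)*t - 5 = t*(X/2 + t/2) - 5 = -5 + t*(X/2 + t/2))
k(B) = sqrt(B)*(93 - 7*B) (k(B) = (-5 + (1/2)*(-14)**2 + (1/2)*B*(-14))*sqrt(B) = (-5 + (1/2)*196 - 7*B)*sqrt(B) = (-5 + 98 - 7*B)*sqrt(B) = (93 - 7*B)*sqrt(B) = sqrt(B)*(93 - 7*B))
sqrt(k(530) + 366554) = sqrt(sqrt(530)*(93 - 7*530) + 366554) = sqrt(sqrt(530)*(93 - 3710) + 366554) = sqrt(sqrt(530)*(-3617) + 366554) = sqrt(-3617*sqrt(530) + 366554) = sqrt(366554 - 3617*sqrt(530))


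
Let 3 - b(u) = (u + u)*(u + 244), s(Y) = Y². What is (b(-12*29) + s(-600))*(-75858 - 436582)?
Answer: -147387480360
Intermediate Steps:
b(u) = 3 - 2*u*(244 + u) (b(u) = 3 - (u + u)*(u + 244) = 3 - 2*u*(244 + u))
(b(-12*29) + s(-600))*(-75858 - 436582) = ((3 - (-5856)*29 - 2*(-12*29)²) + (-600)²)*(-75858 - 436582) = ((3 - 488*(-348) - 2*(-348)²) + 360000)*(-512440) = ((3 + 169824 - 2*121104) + 360000)*(-512440) = ((3 + 169824 - 242208) + 360000)*(-512440) = (-72381 + 360000)*(-512440) = 287619*(-512440) = -147387480360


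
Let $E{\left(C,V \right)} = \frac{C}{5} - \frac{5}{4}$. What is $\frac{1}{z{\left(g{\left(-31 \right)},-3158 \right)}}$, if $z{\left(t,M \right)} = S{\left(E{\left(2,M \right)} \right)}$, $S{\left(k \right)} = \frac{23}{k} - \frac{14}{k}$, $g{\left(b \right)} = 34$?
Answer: $- \frac{17}{180} \approx -0.094444$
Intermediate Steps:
$E{\left(C,V \right)} = - \frac{5}{4} + \frac{C}{5}$ ($E{\left(C,V \right)} = C \frac{1}{5} - \frac{5}{4} = \frac{C}{5} - \frac{5}{4} = - \frac{5}{4} + \frac{C}{5}$)
$S{\left(k \right)} = \frac{9}{k}$
$z{\left(t,M \right)} = - \frac{180}{17}$ ($z{\left(t,M \right)} = \frac{9}{- \frac{5}{4} + \frac{1}{5} \cdot 2} = \frac{9}{- \frac{5}{4} + \frac{2}{5}} = \frac{9}{- \frac{17}{20}} = 9 \left(- \frac{20}{17}\right) = - \frac{180}{17}$)
$\frac{1}{z{\left(g{\left(-31 \right)},-3158 \right)}} = \frac{1}{- \frac{180}{17}} = - \frac{17}{180}$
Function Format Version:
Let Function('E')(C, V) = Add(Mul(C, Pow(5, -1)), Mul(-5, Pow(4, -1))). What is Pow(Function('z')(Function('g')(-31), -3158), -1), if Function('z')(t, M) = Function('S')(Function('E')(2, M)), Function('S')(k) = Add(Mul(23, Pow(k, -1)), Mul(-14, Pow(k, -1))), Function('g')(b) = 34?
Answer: Rational(-17, 180) ≈ -0.094444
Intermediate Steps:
Function('E')(C, V) = Add(Rational(-5, 4), Mul(Rational(1, 5), C)) (Function('E')(C, V) = Add(Mul(C, Rational(1, 5)), Mul(-5, Rational(1, 4))) = Add(Mul(Rational(1, 5), C), Rational(-5, 4)) = Add(Rational(-5, 4), Mul(Rational(1, 5), C)))
Function('S')(k) = Mul(9, Pow(k, -1))
Function('z')(t, M) = Rational(-180, 17) (Function('z')(t, M) = Mul(9, Pow(Add(Rational(-5, 4), Mul(Rational(1, 5), 2)), -1)) = Mul(9, Pow(Add(Rational(-5, 4), Rational(2, 5)), -1)) = Mul(9, Pow(Rational(-17, 20), -1)) = Mul(9, Rational(-20, 17)) = Rational(-180, 17))
Pow(Function('z')(Function('g')(-31), -3158), -1) = Pow(Rational(-180, 17), -1) = Rational(-17, 180)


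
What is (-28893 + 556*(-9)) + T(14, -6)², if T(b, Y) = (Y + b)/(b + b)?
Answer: -1660949/49 ≈ -33897.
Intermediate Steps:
T(b, Y) = (Y + b)/(2*b) (T(b, Y) = (Y + b)/((2*b)) = (Y + b)*(1/(2*b)) = (Y + b)/(2*b))
(-28893 + 556*(-9)) + T(14, -6)² = (-28893 + 556*(-9)) + ((½)*(-6 + 14)/14)² = (-28893 - 5004) + ((½)*(1/14)*8)² = -33897 + (2/7)² = -33897 + 4/49 = -1660949/49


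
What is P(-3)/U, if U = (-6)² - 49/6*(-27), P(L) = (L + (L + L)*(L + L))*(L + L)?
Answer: -44/57 ≈ -0.77193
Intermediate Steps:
P(L) = 2*L*(L + 4*L²) (P(L) = (L + (2*L)*(2*L))*(2*L) = (L + 4*L²)*(2*L) = 2*L*(L + 4*L²))
U = 513/2 (U = 36 - 49*⅙*(-27) = 36 - 49/6*(-27) = 36 + 441/2 = 513/2 ≈ 256.50)
P(-3)/U = ((-3)²*(2 + 8*(-3)))/(513/2) = (9*(2 - 24))*(2/513) = (9*(-22))*(2/513) = -198*2/513 = -44/57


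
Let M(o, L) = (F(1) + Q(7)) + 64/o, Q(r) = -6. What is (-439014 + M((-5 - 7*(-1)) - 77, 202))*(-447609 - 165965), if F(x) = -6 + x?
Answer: 20203113669986/75 ≈ 2.6937e+11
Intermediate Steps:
M(o, L) = -11 + 64/o (M(o, L) = ((-6 + 1) - 6) + 64/o = (-5 - 6) + 64/o = -11 + 64/o)
(-439014 + M((-5 - 7*(-1)) - 77, 202))*(-447609 - 165965) = (-439014 + (-11 + 64/((-5 - 7*(-1)) - 77)))*(-447609 - 165965) = (-439014 + (-11 + 64/((-5 + 7) - 77)))*(-613574) = (-439014 + (-11 + 64/(2 - 77)))*(-613574) = (-439014 + (-11 + 64/(-75)))*(-613574) = (-439014 + (-11 + 64*(-1/75)))*(-613574) = (-439014 + (-11 - 64/75))*(-613574) = (-439014 - 889/75)*(-613574) = -32926939/75*(-613574) = 20203113669986/75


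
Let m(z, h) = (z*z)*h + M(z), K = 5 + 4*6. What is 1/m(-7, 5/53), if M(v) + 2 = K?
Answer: 53/1676 ≈ 0.031623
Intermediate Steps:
K = 29 (K = 5 + 24 = 29)
M(v) = 27 (M(v) = -2 + 29 = 27)
m(z, h) = 27 + h*z² (m(z, h) = (z*z)*h + 27 = z²*h + 27 = h*z² + 27 = 27 + h*z²)
1/m(-7, 5/53) = 1/(27 + (5/53)*(-7)²) = 1/(27 + (5*(1/53))*49) = 1/(27 + (5/53)*49) = 1/(27 + 245/53) = 1/(1676/53) = 53/1676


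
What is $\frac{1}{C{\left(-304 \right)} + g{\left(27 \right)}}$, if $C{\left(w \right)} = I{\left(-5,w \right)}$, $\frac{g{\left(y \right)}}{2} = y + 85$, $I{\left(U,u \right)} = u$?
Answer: $- \frac{1}{80} \approx -0.0125$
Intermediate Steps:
$g{\left(y \right)} = 170 + 2 y$ ($g{\left(y \right)} = 2 \left(y + 85\right) = 2 \left(85 + y\right) = 170 + 2 y$)
$C{\left(w \right)} = w$
$\frac{1}{C{\left(-304 \right)} + g{\left(27 \right)}} = \frac{1}{-304 + \left(170 + 2 \cdot 27\right)} = \frac{1}{-304 + \left(170 + 54\right)} = \frac{1}{-304 + 224} = \frac{1}{-80} = - \frac{1}{80}$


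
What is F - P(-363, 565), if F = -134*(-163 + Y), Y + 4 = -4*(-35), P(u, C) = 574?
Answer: 3044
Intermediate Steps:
Y = 136 (Y = -4 - 4*(-35) = -4 + 140 = 136)
F = 3618 (F = -134*(-163 + 136) = -134*(-27) = 3618)
F - P(-363, 565) = 3618 - 1*574 = 3618 - 574 = 3044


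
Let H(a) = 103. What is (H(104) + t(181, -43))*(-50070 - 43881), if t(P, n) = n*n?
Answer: -183392352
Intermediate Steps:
t(P, n) = n**2
(H(104) + t(181, -43))*(-50070 - 43881) = (103 + (-43)**2)*(-50070 - 43881) = (103 + 1849)*(-93951) = 1952*(-93951) = -183392352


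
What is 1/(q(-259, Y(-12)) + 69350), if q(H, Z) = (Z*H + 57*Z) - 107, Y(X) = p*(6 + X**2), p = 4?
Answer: -1/51957 ≈ -1.9247e-5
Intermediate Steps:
Y(X) = 24 + 4*X**2 (Y(X) = 4*(6 + X**2) = 24 + 4*X**2)
q(H, Z) = -107 + 57*Z + H*Z (q(H, Z) = (H*Z + 57*Z) - 107 = (57*Z + H*Z) - 107 = -107 + 57*Z + H*Z)
1/(q(-259, Y(-12)) + 69350) = 1/((-107 + 57*(24 + 4*(-12)**2) - 259*(24 + 4*(-12)**2)) + 69350) = 1/((-107 + 57*(24 + 4*144) - 259*(24 + 4*144)) + 69350) = 1/((-107 + 57*(24 + 576) - 259*(24 + 576)) + 69350) = 1/((-107 + 57*600 - 259*600) + 69350) = 1/((-107 + 34200 - 155400) + 69350) = 1/(-121307 + 69350) = 1/(-51957) = -1/51957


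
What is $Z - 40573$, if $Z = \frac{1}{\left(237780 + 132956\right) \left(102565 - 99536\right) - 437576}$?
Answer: $- \frac{45544075693063}{1122521768} \approx -40573.0$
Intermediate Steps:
$Z = \frac{1}{1122521768}$ ($Z = \frac{1}{370736 \cdot 3029 - 437576} = \frac{1}{1122959344 - 437576} = \frac{1}{1122521768} \approx 8.9085 \cdot 10^{-10}$)
$Z - 40573 = \frac{1}{1122521768} - 40573 = - \frac{45544075693063}{1122521768}$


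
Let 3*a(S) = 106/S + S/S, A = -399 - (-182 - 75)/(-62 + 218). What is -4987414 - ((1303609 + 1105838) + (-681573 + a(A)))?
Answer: -1248781717219/185961 ≈ -6.7153e+6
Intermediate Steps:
A = -61987/156 (A = -399 - (-257)/156 = -399 - 1*(-257/156) = -399 + 257/156 = -61987/156 ≈ -397.35)
a(S) = 1/3 + 106/(3*S) (a(S) = (106/S + S/S)/3 = (106/S + 1)/3 = (1 + 106/S)/3 = 1/3 + 106/(3*S))
-4987414 - ((1303609 + 1105838) + (-681573 + a(A))) = -4987414 - ((1303609 + 1105838) + (-681573 + (106 - 61987/156)/(3*(-61987/156)))) = -4987414 - (2409447 + (-681573 + (1/3)*(-156/61987)*(-45451/156))) = -4987414 - (2409447 + (-681573 + 45451/185961)) = -4987414 - (2409447 - 126745951202/185961) = -4987414 - 1*321317222365/185961 = -4987414 - 321317222365/185961 = -1248781717219/185961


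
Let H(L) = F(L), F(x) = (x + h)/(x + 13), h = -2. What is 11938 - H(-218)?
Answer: 489414/41 ≈ 11937.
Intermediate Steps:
F(x) = (-2 + x)/(13 + x) (F(x) = (x - 2)/(x + 13) = (-2 + x)/(13 + x))
H(L) = (-2 + L)/(13 + L)
11938 - H(-218) = 11938 - (-2 - 218)/(13 - 218) = 11938 - (-220)/(-205) = 11938 - (-1)*(-220)/205 = 11938 - 1*44/41 = 11938 - 44/41 = 489414/41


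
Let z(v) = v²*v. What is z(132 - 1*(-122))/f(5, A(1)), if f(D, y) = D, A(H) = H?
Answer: 16387064/5 ≈ 3.2774e+6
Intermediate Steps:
z(v) = v³
z(132 - 1*(-122))/f(5, A(1)) = (132 - 1*(-122))³/5 = (132 + 122)³*(⅕) = 254³*(⅕) = 16387064*(⅕) = 16387064/5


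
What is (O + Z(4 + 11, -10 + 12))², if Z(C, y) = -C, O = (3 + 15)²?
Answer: 95481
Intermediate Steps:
O = 324 (O = 18² = 324)
(O + Z(4 + 11, -10 + 12))² = (324 - (4 + 11))² = (324 - 1*15)² = (324 - 15)² = 309² = 95481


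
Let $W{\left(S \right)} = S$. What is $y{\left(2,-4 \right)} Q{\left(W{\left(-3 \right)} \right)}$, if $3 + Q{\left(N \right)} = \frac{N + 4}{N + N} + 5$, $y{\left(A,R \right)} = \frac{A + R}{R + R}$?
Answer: $\frac{11}{24} \approx 0.45833$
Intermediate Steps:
$y{\left(A,R \right)} = \frac{A + R}{2 R}$
$Q{\left(N \right)} = 2 + \frac{4 + N}{2 N}$ ($Q{\left(N \right)} = -3 + \left(\frac{N + 4}{N + N} + 5\right) = -3 + \left(\frac{4 + N}{2 N} + 5\right) = -3 + \left(5 + \frac{4 + N}{2 N}\right) = 2 + \frac{4 + N}{2 N}$)
$y{\left(2,-4 \right)} Q{\left(W{\left(-3 \right)} \right)} = \frac{2 - 4}{2 \left(-4\right)} \left(\frac{5}{2} + \frac{2}{-3}\right) = \frac{1}{2} \left(- \frac{1}{4}\right) \left(-2\right) \left(\frac{5}{2} + 2 \left(- \frac{1}{3}\right)\right) = \frac{\frac{5}{2} - \frac{2}{3}}{4} = \frac{1}{4} \cdot \frac{11}{6} = \frac{11}{24}$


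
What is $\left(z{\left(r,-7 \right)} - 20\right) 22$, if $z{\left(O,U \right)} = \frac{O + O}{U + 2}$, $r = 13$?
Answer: $- \frac{2772}{5} \approx -554.4$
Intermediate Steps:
$z{\left(O,U \right)} = \frac{2 O}{2 + U}$
$\left(z{\left(r,-7 \right)} - 20\right) 22 = \left(2 \cdot 13 \frac{1}{2 - 7} - 20\right) 22 = \left(2 \cdot 13 \frac{1}{-5} - 20\right) 22 = \left(2 \cdot 13 \left(- \frac{1}{5}\right) - 20\right) 22 = \left(- \frac{26}{5} - 20\right) 22 = \left(- \frac{126}{5}\right) 22 = - \frac{2772}{5}$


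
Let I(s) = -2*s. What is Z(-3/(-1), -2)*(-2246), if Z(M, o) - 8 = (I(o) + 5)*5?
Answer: -119038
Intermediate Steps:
Z(M, o) = 33 - 10*o (Z(M, o) = 8 + (-2*o + 5)*5 = 8 + (5 - 2*o)*5 = 8 + (25 - 10*o) = 33 - 10*o)
Z(-3/(-1), -2)*(-2246) = (33 - 10*(-2))*(-2246) = (33 + 20)*(-2246) = 53*(-2246) = -119038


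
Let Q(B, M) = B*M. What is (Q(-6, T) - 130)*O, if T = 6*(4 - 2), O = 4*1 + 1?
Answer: -1010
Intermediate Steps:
O = 5 (O = 4 + 1 = 5)
T = 12 (T = 6*2 = 12)
(Q(-6, T) - 130)*O = (-6*12 - 130)*5 = (-72 - 130)*5 = -202*5 = -1010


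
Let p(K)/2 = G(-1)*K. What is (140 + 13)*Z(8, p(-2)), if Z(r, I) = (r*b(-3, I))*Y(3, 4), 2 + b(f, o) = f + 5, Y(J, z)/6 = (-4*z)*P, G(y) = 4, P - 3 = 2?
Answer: 0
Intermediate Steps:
P = 5 (P = 3 + 2 = 5)
Y(J, z) = -120*z (Y(J, z) = 6*(-4*z*5) = 6*(-20*z) = -120*z)
b(f, o) = 3 + f (b(f, o) = -2 + (f + 5) = -2 + (5 + f) = 3 + f)
p(K) = 8*K (p(K) = 2*(4*K) = 8*K)
Z(r, I) = 0 (Z(r, I) = (r*(3 - 3))*(-120*4) = (r*0)*(-480) = 0*(-480) = 0)
(140 + 13)*Z(8, p(-2)) = (140 + 13)*0 = 153*0 = 0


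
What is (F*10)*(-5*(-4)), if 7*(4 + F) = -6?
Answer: -6800/7 ≈ -971.43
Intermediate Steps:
F = -34/7 (F = -4 + (1/7)*(-6) = -4 - 6/7 = -34/7 ≈ -4.8571)
(F*10)*(-5*(-4)) = (-34/7*10)*(-5*(-4)) = -340/7*20 = -6800/7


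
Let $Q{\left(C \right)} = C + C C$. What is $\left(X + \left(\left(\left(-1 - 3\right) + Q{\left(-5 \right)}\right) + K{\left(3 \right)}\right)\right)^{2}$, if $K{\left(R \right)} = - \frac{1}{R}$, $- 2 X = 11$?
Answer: $\frac{3721}{36} \approx 103.36$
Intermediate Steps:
$X = - \frac{11}{2}$ ($X = \left(- \frac{1}{2}\right) 11 = - \frac{11}{2} \approx -5.5$)
$Q{\left(C \right)} = C + C^{2}$
$\left(X + \left(\left(\left(-1 - 3\right) + Q{\left(-5 \right)}\right) + K{\left(3 \right)}\right)\right)^{2} = \left(- \frac{11}{2} - \left(\frac{13}{3} + 5 \left(1 - 5\right)\right)\right)^{2} = \left(- \frac{11}{2} - - \frac{47}{3}\right)^{2} = \left(- \frac{11}{2} + \left(\left(-4 + 20\right) - \frac{1}{3}\right)\right)^{2} = \left(- \frac{11}{2} + \left(16 - \frac{1}{3}\right)\right)^{2} = \left(- \frac{11}{2} + \frac{47}{3}\right)^{2} = \left(\frac{61}{6}\right)^{2} = \frac{3721}{36}$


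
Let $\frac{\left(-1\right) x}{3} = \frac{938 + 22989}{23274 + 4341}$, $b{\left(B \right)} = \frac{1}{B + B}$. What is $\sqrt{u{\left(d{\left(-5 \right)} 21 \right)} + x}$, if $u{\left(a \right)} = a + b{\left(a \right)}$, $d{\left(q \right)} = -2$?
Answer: $\frac{i \sqrt{136080064785}}{55230} \approx 6.6792 i$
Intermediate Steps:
$b{\left(B \right)} = \frac{1}{2 B}$
$x = - \frac{23927}{9205}$ ($x = - 3 \frac{938 + 22989}{23274 + 4341} = - 3 \cdot \frac{23927}{27615} = - 3 \cdot 23927 \cdot \frac{1}{27615} = \left(-3\right) \frac{23927}{27615} = - \frac{23927}{9205} \approx -2.5993$)
$u{\left(a \right)} = a + \frac{1}{2 a}$
$\sqrt{u{\left(d{\left(-5 \right)} 21 \right)} + x} = \sqrt{\left(\left(-2\right) 21 + \frac{1}{2 \left(\left(-2\right) 21\right)}\right) - \frac{23927}{9205}} = \sqrt{\left(-42 + \frac{1}{2 \left(-42\right)}\right) - \frac{23927}{9205}} = \sqrt{\left(-42 + \frac{1}{2} \left(- \frac{1}{42}\right)\right) - \frac{23927}{9205}} = \sqrt{\left(-42 - \frac{1}{84}\right) - \frac{23927}{9205}} = \sqrt{- \frac{3529}{84} - \frac{23927}{9205}} = \sqrt{- \frac{4927759}{110460}} = \frac{i \sqrt{136080064785}}{55230}$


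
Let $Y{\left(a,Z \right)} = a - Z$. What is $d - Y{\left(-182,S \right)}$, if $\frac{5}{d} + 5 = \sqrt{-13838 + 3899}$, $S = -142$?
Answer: $\frac{398535}{9964} - \frac{5 i \sqrt{9939}}{9964} \approx 39.997 - 0.050027 i$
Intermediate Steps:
$d = \frac{5}{-5 + i \sqrt{9939}}$ ($d = \frac{5}{-5 + \sqrt{-13838 + 3899}} = \frac{5}{-5 + \sqrt{-9939}} = \frac{5}{-5 + i \sqrt{9939}} \approx -0.002509 - 0.050027 i$)
$d - Y{\left(-182,S \right)} = \left(- \frac{25}{9964} - \frac{5 i \sqrt{9939}}{9964}\right) - \left(-182 - -142\right) = \left(- \frac{25}{9964} - \frac{5 i \sqrt{9939}}{9964}\right) - \left(-182 + 142\right) = \left(- \frac{25}{9964} - \frac{5 i \sqrt{9939}}{9964}\right) - -40 = \left(- \frac{25}{9964} - \frac{5 i \sqrt{9939}}{9964}\right) + 40 = \frac{398535}{9964} - \frac{5 i \sqrt{9939}}{9964}$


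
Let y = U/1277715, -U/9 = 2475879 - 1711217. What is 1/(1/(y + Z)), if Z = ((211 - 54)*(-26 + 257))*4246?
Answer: 65584973218224/425905 ≈ 1.5399e+8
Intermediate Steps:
U = -6881958 (U = -9*(2475879 - 1711217) = -9*764662 = -6881958)
Z = 153989682 (Z = (157*231)*4246 = 36267*4246 = 153989682)
y = -2293986/425905 (y = -6881958/1277715 = -6881958*1/1277715 = -2293986/425905 ≈ -5.3861)
1/(1/(y + Z)) = 1/(1/(-2293986/425905 + 153989682)) = 1/(1/(65584973218224/425905)) = 1/(425905/65584973218224) = 65584973218224/425905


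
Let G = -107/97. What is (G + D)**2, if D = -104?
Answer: 103938025/9409 ≈ 11047.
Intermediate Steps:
G = -107/97 (G = -107*1/97 = -107/97 ≈ -1.1031)
(G + D)**2 = (-107/97 - 104)**2 = (-10195/97)**2 = 103938025/9409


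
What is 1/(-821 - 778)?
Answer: -1/1599 ≈ -0.00062539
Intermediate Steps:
1/(-821 - 778) = 1/(-1599) = -1/1599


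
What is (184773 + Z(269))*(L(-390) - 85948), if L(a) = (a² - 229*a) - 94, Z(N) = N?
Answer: 28749605456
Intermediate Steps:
L(a) = -94 + a² - 229*a
(184773 + Z(269))*(L(-390) - 85948) = (184773 + 269)*((-94 + (-390)² - 229*(-390)) - 85948) = 185042*((-94 + 152100 + 89310) - 85948) = 185042*(241316 - 85948) = 185042*155368 = 28749605456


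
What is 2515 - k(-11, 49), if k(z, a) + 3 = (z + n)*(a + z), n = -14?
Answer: 3468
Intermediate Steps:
k(z, a) = -3 + (-14 + z)*(a + z) (k(z, a) = -3 + (z - 14)*(a + z) = -3 + (-14 + z)*(a + z))
2515 - k(-11, 49) = 2515 - (-3 + (-11)² - 14*49 - 14*(-11) + 49*(-11)) = 2515 - (-3 + 121 - 686 + 154 - 539) = 2515 - 1*(-953) = 2515 + 953 = 3468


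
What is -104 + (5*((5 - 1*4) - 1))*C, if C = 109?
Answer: -104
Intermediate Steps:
-104 + (5*((5 - 1*4) - 1))*C = -104 + (5*((5 - 1*4) - 1))*109 = -104 + (5*((5 - 4) - 1))*109 = -104 + (5*(1 - 1))*109 = -104 + (5*0)*109 = -104 + 0*109 = -104 + 0 = -104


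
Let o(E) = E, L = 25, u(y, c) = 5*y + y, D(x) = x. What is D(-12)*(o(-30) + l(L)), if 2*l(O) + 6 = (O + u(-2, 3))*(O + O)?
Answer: -3504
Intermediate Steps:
u(y, c) = 6*y
l(O) = -3 + O*(-12 + O) (l(O) = -3 + ((O + 6*(-2))*(O + O))/2 = -3 + ((O - 12)*(2*O))/2 = -3 + ((-12 + O)*(2*O))/2 = -3 + (2*O*(-12 + O))/2 = -3 + O*(-12 + O))
D(-12)*(o(-30) + l(L)) = -12*(-30 + (-3 + 25² - 12*25)) = -12*(-30 + (-3 + 625 - 300)) = -12*(-30 + 322) = -12*292 = -3504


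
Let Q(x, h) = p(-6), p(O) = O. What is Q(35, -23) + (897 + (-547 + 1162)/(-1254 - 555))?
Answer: 537068/603 ≈ 890.66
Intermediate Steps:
Q(x, h) = -6
Q(35, -23) + (897 + (-547 + 1162)/(-1254 - 555)) = -6 + (897 + (-547 + 1162)/(-1254 - 555)) = -6 + (897 + 615/(-1809)) = -6 + (897 + 615*(-1/1809)) = -6 + (897 - 205/603) = -6 + 540686/603 = 537068/603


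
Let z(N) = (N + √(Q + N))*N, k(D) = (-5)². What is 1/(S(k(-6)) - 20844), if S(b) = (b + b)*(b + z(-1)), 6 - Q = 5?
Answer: -1/19544 ≈ -5.1167e-5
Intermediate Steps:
k(D) = 25
Q = 1 (Q = 6 - 1*5 = 6 - 5 = 1)
z(N) = N*(N + √(1 + N)) (z(N) = (N + √(1 + N))*N = N*(N + √(1 + N)))
S(b) = 2*b*(1 + b) (S(b) = (b + b)*(b - (-1 + √(1 - 1))) = (2*b)*(b - (-1 + √0)) = (2*b)*(b - (-1 + 0)) = (2*b)*(b - 1*(-1)) = (2*b)*(b + 1) = (2*b)*(1 + b) = 2*b*(1 + b))
1/(S(k(-6)) - 20844) = 1/(2*25*(1 + 25) - 20844) = 1/(2*25*26 - 20844) = 1/(1300 - 20844) = 1/(-19544) = -1/19544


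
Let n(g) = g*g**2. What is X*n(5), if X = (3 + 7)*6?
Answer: 7500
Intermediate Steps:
n(g) = g**3
X = 60 (X = 10*6 = 60)
X*n(5) = 60*5**3 = 60*125 = 7500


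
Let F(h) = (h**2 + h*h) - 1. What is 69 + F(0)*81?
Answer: -12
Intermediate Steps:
F(h) = -1 + 2*h**2 (F(h) = (h**2 + h**2) - 1 = 2*h**2 - 1 = -1 + 2*h**2)
69 + F(0)*81 = 69 + (-1 + 2*0**2)*81 = 69 + (-1 + 2*0)*81 = 69 + (-1 + 0)*81 = 69 - 1*81 = 69 - 81 = -12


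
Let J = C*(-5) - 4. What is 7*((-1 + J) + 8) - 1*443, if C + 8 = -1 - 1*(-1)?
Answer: -142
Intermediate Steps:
C = -8 (C = -8 + (-1 - 1*(-1)) = -8 + (-1 + 1) = -8 + 0 = -8)
J = 36 (J = -8*(-5) - 4 = 40 - 4 = 36)
7*((-1 + J) + 8) - 1*443 = 7*((-1 + 36) + 8) - 1*443 = 7*(35 + 8) - 443 = 7*43 - 443 = 301 - 443 = -142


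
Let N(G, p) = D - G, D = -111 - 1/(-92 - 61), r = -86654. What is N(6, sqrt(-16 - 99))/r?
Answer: 8950/6629031 ≈ 0.0013501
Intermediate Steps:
D = -16982/153 (D = -111 - 1/(-153) = -111 - 1*(-1/153) = -111 + 1/153 = -16982/153 ≈ -110.99)
N(G, p) = -16982/153 - G
N(6, sqrt(-16 - 99))/r = (-16982/153 - 1*6)/(-86654) = (-16982/153 - 6)*(-1/86654) = -17900/153*(-1/86654) = 8950/6629031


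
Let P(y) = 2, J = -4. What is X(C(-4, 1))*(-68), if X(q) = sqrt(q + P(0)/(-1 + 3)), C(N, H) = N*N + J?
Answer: -68*sqrt(13) ≈ -245.18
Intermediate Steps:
C(N, H) = -4 + N**2 (C(N, H) = N*N - 4 = N**2 - 4 = -4 + N**2)
X(q) = sqrt(1 + q) (X(q) = sqrt(q + 2/(-1 + 3)) = sqrt(q + 2/2) = sqrt(q + 2*(1/2)) = sqrt(q + 1) = sqrt(1 + q))
X(C(-4, 1))*(-68) = sqrt(1 + (-4 + (-4)**2))*(-68) = sqrt(1 + (-4 + 16))*(-68) = sqrt(1 + 12)*(-68) = sqrt(13)*(-68) = -68*sqrt(13)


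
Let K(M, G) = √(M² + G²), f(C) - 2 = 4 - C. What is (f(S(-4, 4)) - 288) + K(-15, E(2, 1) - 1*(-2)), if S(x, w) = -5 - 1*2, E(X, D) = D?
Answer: -275 + 3*√26 ≈ -259.70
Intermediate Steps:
S(x, w) = -7 (S(x, w) = -5 - 2 = -7)
f(C) = 6 - C (f(C) = 2 + (4 - C) = 6 - C)
K(M, G) = √(G² + M²)
(f(S(-4, 4)) - 288) + K(-15, E(2, 1) - 1*(-2)) = ((6 - 1*(-7)) - 288) + √((1 - 1*(-2))² + (-15)²) = ((6 + 7) - 288) + √((1 + 2)² + 225) = (13 - 288) + √(3² + 225) = -275 + √(9 + 225) = -275 + √234 = -275 + 3*√26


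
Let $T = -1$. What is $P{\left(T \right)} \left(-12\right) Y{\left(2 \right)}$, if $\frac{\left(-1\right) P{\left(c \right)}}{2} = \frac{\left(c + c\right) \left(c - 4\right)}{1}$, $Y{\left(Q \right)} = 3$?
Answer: $720$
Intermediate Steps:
$P{\left(c \right)} = - 4 c \left(-4 + c\right)$ ($P{\left(c \right)} = - 2 \frac{\left(c + c\right) \left(c - 4\right)}{1} = - 2 \cdot 2 c \left(-4 + c\right) 1 = - 2 \cdot 2 c \left(-4 + c\right) = - 4 c \left(-4 + c\right)$)
$P{\left(T \right)} \left(-12\right) Y{\left(2 \right)} = 4 \left(-1\right) \left(4 - -1\right) \left(-12\right) 3 = 4 \left(-1\right) \left(4 + 1\right) \left(-12\right) 3 = 4 \left(-1\right) 5 \left(-12\right) 3 = \left(-20\right) \left(-12\right) 3 = 240 \cdot 3 = 720$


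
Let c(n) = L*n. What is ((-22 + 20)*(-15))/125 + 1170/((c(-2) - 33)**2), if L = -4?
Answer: 264/125 ≈ 2.1120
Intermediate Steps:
c(n) = -4*n
((-22 + 20)*(-15))/125 + 1170/((c(-2) - 33)**2) = ((-22 + 20)*(-15))/125 + 1170/((-4*(-2) - 33)**2) = -2*(-15)*(1/125) + 1170/((8 - 33)**2) = 30*(1/125) + 1170/((-25)**2) = 6/25 + 1170/625 = 6/25 + 1170*(1/625) = 6/25 + 234/125 = 264/125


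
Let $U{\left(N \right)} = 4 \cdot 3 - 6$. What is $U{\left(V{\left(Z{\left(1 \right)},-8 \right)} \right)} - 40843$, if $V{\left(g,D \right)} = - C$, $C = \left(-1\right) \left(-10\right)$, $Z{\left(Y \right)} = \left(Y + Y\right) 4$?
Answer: $-40837$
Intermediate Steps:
$Z{\left(Y \right)} = 8 Y$ ($Z{\left(Y \right)} = 2 Y 4 = 8 Y$)
$C = 10$
$V{\left(g,D \right)} = -10$ ($V{\left(g,D \right)} = \left(-1\right) 10 = -10$)
$U{\left(N \right)} = 6$ ($U{\left(N \right)} = 12 - 6 = 6$)
$U{\left(V{\left(Z{\left(1 \right)},-8 \right)} \right)} - 40843 = 6 - 40843 = -40837$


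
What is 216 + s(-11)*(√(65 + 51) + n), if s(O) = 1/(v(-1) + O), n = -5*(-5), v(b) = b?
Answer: 2567/12 - √29/6 ≈ 213.02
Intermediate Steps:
n = 25
s(O) = 1/(-1 + O)
216 + s(-11)*(√(65 + 51) + n) = 216 + (√(65 + 51) + 25)/(-1 - 11) = 216 + (√116 + 25)/(-12) = 216 - (2*√29 + 25)/12 = 216 - (25 + 2*√29)/12 = 216 + (-25/12 - √29/6) = 2567/12 - √29/6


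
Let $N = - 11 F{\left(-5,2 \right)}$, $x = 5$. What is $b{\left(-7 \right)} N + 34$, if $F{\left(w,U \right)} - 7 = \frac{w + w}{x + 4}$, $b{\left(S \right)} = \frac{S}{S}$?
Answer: $- \frac{277}{9} \approx -30.778$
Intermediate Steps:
$b{\left(S \right)} = 1$
$F{\left(w,U \right)} = 7 + \frac{2 w}{9}$ ($F{\left(w,U \right)} = 7 + \frac{w + w}{5 + 4} = 7 + \frac{2 w}{9}$)
$N = - \frac{583}{9}$ ($N = - 11 \left(7 + \frac{2}{9} \left(-5\right)\right) = - 11 \left(7 - \frac{10}{9}\right) = \left(-11\right) \frac{53}{9} = - \frac{583}{9} \approx -64.778$)
$b{\left(-7 \right)} N + 34 = 1 \left(- \frac{583}{9}\right) + 34 = - \frac{583}{9} + 34 = - \frac{277}{9}$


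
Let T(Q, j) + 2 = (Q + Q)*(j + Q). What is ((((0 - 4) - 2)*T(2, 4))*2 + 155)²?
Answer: 11881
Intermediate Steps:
T(Q, j) = -2 + 2*Q*(Q + j) (T(Q, j) = -2 + (Q + Q)*(j + Q) = -2 + (2*Q)*(Q + j) = -2 + 2*Q*(Q + j))
((((0 - 4) - 2)*T(2, 4))*2 + 155)² = ((((0 - 4) - 2)*(-2 + 2*2² + 2*2*4))*2 + 155)² = (((-4 - 2)*(-2 + 2*4 + 16))*2 + 155)² = (-6*(-2 + 8 + 16)*2 + 155)² = (-6*22*2 + 155)² = (-132*2 + 155)² = (-264 + 155)² = (-109)² = 11881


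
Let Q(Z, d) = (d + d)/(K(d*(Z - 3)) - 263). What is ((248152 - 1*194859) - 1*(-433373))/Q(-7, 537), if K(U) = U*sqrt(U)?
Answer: -21332193/179 - 2433330*I*sqrt(5370) ≈ -1.1917e+5 - 1.7832e+8*I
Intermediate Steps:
K(U) = U**(3/2)
Q(Z, d) = 2*d/(-263 + (d*(-3 + Z))**(3/2)) (Q(Z, d) = (d + d)/((d*(Z - 3))**(3/2) - 263) = (2*d)/((d*(-3 + Z))**(3/2) - 263) = (2*d)/(-263 + (d*(-3 + Z))**(3/2)) = 2*d/(-263 + (d*(-3 + Z))**(3/2)))
((248152 - 1*194859) - 1*(-433373))/Q(-7, 537) = ((248152 - 1*194859) - 1*(-433373))/((2*537/(-263 + (537*(-3 - 7))**(3/2)))) = ((248152 - 194859) + 433373)/((2*537/(-263 + (537*(-10))**(3/2)))) = (53293 + 433373)/((2*537/(-263 + (-5370)**(3/2)))) = 486666/((2*537/(-263 - 5370*I*sqrt(5370)))) = 486666/((1074/(-263 - 5370*I*sqrt(5370)))) = 486666*(-263/1074 - 5*I*sqrt(5370)) = -21332193/179 - 2433330*I*sqrt(5370)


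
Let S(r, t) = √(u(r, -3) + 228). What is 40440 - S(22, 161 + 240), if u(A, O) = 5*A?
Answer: 40440 - 13*√2 ≈ 40422.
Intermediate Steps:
S(r, t) = √(228 + 5*r) (S(r, t) = √(5*r + 228) = √(228 + 5*r))
40440 - S(22, 161 + 240) = 40440 - √(228 + 5*22) = 40440 - √(228 + 110) = 40440 - √338 = 40440 - 13*√2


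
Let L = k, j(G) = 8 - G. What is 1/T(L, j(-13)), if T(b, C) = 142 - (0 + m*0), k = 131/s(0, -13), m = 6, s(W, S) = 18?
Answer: 1/142 ≈ 0.0070423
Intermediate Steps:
k = 131/18 ≈ 7.2778
L = 131/18 ≈ 7.2778
T(b, C) = 142 (T(b, C) = 142 - (0 + 6*0) = 142 - (0 + 0) = 142 - 1*0 = 142 + 0 = 142)
1/T(L, j(-13)) = 1/142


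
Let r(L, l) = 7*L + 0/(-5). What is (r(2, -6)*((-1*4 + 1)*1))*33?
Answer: -1386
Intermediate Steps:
r(L, l) = 7*L (r(L, l) = 7*L + 0*(-⅕) = 7*L + 0 = 7*L)
(r(2, -6)*((-1*4 + 1)*1))*33 = ((7*2)*((-1*4 + 1)*1))*33 = (14*((-4 + 1)*1))*33 = (14*(-3*1))*33 = (14*(-3))*33 = -42*33 = -1386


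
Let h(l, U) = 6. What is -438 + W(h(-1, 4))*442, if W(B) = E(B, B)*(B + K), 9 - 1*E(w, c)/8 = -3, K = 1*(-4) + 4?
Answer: 254154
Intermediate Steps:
K = 0 (K = -4 + 4 = 0)
E(w, c) = 96 (E(w, c) = 72 - 8*(-3) = 72 + 24 = 96)
W(B) = 96*B (W(B) = 96*(B + 0) = 96*B)
-438 + W(h(-1, 4))*442 = -438 + (96*6)*442 = -438 + 576*442 = -438 + 254592 = 254154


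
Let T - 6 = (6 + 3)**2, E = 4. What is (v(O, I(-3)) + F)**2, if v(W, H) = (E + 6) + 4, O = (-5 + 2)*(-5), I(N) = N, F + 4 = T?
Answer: 9409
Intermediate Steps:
T = 87 (T = 6 + (6 + 3)**2 = 6 + 9**2 = 6 + 81 = 87)
F = 83 (F = -4 + 87 = 83)
O = 15 (O = -3*(-5) = 15)
v(W, H) = 14 (v(W, H) = (4 + 6) + 4 = 10 + 4 = 14)
(v(O, I(-3)) + F)**2 = (14 + 83)**2 = 97**2 = 9409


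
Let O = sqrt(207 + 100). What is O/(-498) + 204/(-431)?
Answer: -204/431 - sqrt(307)/498 ≈ -0.50850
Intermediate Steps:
O = sqrt(307) ≈ 17.521
O/(-498) + 204/(-431) = sqrt(307)/(-498) + 204/(-431) = sqrt(307)*(-1/498) + 204*(-1/431) = -sqrt(307)/498 - 204/431 = -204/431 - sqrt(307)/498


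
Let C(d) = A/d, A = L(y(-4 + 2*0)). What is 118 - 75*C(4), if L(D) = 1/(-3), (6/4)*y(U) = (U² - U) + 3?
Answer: 497/4 ≈ 124.25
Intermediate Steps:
y(U) = 2 - 2*U/3 + 2*U²/3 (y(U) = 2*((U² - U) + 3)/3 = 2*(3 + U² - U)/3 = 2 - 2*U/3 + 2*U²/3)
L(D) = -⅓
A = -⅓ ≈ -0.33333
C(d) = -1/(3*d)
118 - 75*C(4) = 118 - (-25)/4 = 118 - 75*(-1/12) = 118 + 25/4 = 497/4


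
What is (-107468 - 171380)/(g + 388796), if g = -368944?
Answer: -69712/4963 ≈ -14.046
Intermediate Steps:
(-107468 - 171380)/(g + 388796) = (-107468 - 171380)/(-368944 + 388796) = -278848/19852 = -278848*1/19852 = -69712/4963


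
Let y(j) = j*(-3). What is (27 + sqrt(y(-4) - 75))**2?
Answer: 666 + 162*I*sqrt(7) ≈ 666.0 + 428.61*I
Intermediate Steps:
y(j) = -3*j
(27 + sqrt(y(-4) - 75))**2 = (27 + sqrt(-3*(-4) - 75))**2 = (27 + sqrt(12 - 75))**2 = (27 + sqrt(-63))**2 = (27 + 3*I*sqrt(7))**2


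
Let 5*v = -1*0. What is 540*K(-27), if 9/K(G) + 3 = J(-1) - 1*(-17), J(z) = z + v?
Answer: 4860/13 ≈ 373.85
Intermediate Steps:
v = 0 (v = (-1*0)/5 = (⅕)*0 = 0)
J(z) = z (J(z) = z + 0 = z)
K(G) = 9/13 (K(G) = 9/(-3 + (-1 - 1*(-17))) = 9/(-3 + (-1 + 17)) = 9/(-3 + 16) = 9/13)
540*K(-27) = 540*(9/13) = 4860/13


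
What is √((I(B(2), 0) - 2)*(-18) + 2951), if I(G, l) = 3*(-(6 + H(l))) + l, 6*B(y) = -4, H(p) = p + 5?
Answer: √3581 ≈ 59.841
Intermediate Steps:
H(p) = 5 + p
B(y) = -⅔ (B(y) = (⅙)*(-4) = -⅔)
I(G, l) = -33 - 2*l (I(G, l) = 3*(-(6 + (5 + l))) + l = 3*(-(11 + l)) + l = 3*(-11 - l) + l = (-33 - 3*l) + l = -33 - 2*l)
√((I(B(2), 0) - 2)*(-18) + 2951) = √(((-33 - 2*0) - 2)*(-18) + 2951) = √(((-33 + 0) - 2)*(-18) + 2951) = √((-33 - 2)*(-18) + 2951) = √(-35*(-18) + 2951) = √(630 + 2951) = √3581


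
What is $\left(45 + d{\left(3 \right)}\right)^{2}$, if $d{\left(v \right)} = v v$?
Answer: $2916$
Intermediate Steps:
$d{\left(v \right)} = v^{2}$
$\left(45 + d{\left(3 \right)}\right)^{2} = \left(45 + 3^{2}\right)^{2} = \left(45 + 9\right)^{2} = 54^{2} = 2916$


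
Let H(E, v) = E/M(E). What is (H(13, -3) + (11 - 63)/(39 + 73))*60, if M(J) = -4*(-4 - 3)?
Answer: 0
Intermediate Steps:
M(J) = 28 (M(J) = -4*(-7) = 28)
H(E, v) = E/28
(H(13, -3) + (11 - 63)/(39 + 73))*60 = ((1/28)*13 + (11 - 63)/(39 + 73))*60 = (13/28 - 52/112)*60 = (13/28 - 52*1/112)*60 = (13/28 - 13/28)*60 = 0*60 = 0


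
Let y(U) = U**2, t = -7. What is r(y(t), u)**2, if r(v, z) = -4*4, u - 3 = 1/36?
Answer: 256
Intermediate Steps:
u = 109/36 (u = 3 + 1/36 = 109/36 ≈ 3.0278)
r(v, z) = -16
r(y(t), u)**2 = (-16)**2 = 256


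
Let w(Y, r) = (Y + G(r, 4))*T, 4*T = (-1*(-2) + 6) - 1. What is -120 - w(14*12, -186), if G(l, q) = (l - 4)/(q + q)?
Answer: -5959/16 ≈ -372.44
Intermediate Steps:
G(l, q) = (-4 + l)/(2*q) (G(l, q) = (-4 + l)/((2*q)) = (-4 + l)*(1/(2*q)) = (-4 + l)/(2*q))
T = 7/4 (T = ((-1*(-2) + 6) - 1)/4 = ((2 + 6) - 1)/4 = (8 - 1)/4 = (1/4)*7 = 7/4 ≈ 1.7500)
w(Y, r) = -7/8 + 7*Y/4 + 7*r/32 (w(Y, r) = (Y + (1/2)*(-4 + r)/4)*(7/4) = (Y + (1/2)*(1/4)*(-4 + r))*(7/4) = (Y + (-1/2 + r/8))*(7/4) = (-1/2 + Y + r/8)*(7/4) = -7/8 + 7*Y/4 + 7*r/32)
-120 - w(14*12, -186) = -120 - (-7/8 + 7*(14*12)/4 + (7/32)*(-186)) = -120 - (-7/8 + (7/4)*168 - 651/16) = -120 - (-7/8 + 294 - 651/16) = -120 - 1*4039/16 = -120 - 4039/16 = -5959/16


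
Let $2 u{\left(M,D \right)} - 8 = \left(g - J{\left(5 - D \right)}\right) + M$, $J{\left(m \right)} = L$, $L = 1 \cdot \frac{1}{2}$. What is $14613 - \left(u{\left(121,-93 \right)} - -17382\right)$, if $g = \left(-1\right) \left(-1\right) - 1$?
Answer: $- \frac{11333}{4} \approx -2833.3$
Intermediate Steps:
$L = \frac{1}{2}$ ($L = 1 \cdot \frac{1}{2} = \frac{1}{2} \approx 0.5$)
$J{\left(m \right)} = \frac{1}{2}$
$g = 0$ ($g = 1 - 1 = 0$)
$u{\left(M,D \right)} = \frac{15}{4} + \frac{M}{2}$ ($u{\left(M,D \right)} = 4 + \frac{\left(0 - \frac{1}{2}\right) + M}{2} = 4 + \frac{- \frac{1}{2} + M}{2} = 4 + \left(- \frac{1}{4} + \frac{M}{2}\right) = \frac{15}{4} + \frac{M}{2}$)
$14613 - \left(u{\left(121,-93 \right)} - -17382\right) = 14613 - \left(\left(\frac{15}{4} + \frac{1}{2} \cdot 121\right) - -17382\right) = 14613 - \left(\left(\frac{15}{4} + \frac{121}{2}\right) + 17382\right) = 14613 - \left(\frac{257}{4} + 17382\right) = 14613 - \frac{69785}{4} = - \frac{11333}{4}$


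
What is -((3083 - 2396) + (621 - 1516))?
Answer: 208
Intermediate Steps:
-((3083 - 2396) + (621 - 1516)) = -(687 - 895) = -1*(-208) = 208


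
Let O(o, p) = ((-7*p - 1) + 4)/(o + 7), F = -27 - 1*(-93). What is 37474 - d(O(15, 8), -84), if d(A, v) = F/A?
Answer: 1987574/53 ≈ 37501.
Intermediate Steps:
F = 66 (F = -27 + 93 = 66)
O(o, p) = (3 - 7*p)/(7 + o) (O(o, p) = ((-1 - 7*p) + 4)/(7 + o) = (3 - 7*p)/(7 + o))
d(A, v) = 66/A
37474 - d(O(15, 8), -84) = 37474 - 66/((3 - 7*8)/(7 + 15)) = 37474 - 66/((3 - 56)/22) = 37474 - 66/((1/22)*(-53)) = 37474 - 66/(-53/22) = 37474 - 66*(-22)/53 = 37474 - 1*(-1452/53) = 37474 + 1452/53 = 1987574/53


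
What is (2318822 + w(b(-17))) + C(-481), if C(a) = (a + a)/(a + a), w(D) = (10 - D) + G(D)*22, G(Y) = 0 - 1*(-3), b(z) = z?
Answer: 2318916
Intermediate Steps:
G(Y) = 3 (G(Y) = 0 + 3 = 3)
w(D) = 76 - D (w(D) = (10 - D) + 3*22 = (10 - D) + 66 = 76 - D)
C(a) = 1 (C(a) = (2*a)/((2*a)) = (2*a)*(1/(2*a)) = 1)
(2318822 + w(b(-17))) + C(-481) = (2318822 + (76 - 1*(-17))) + 1 = (2318822 + (76 + 17)) + 1 = (2318822 + 93) + 1 = 2318915 + 1 = 2318916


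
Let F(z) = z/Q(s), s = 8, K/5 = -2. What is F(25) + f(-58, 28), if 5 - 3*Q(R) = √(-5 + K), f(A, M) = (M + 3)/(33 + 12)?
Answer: 3623/360 + 15*I*√15/8 ≈ 10.064 + 7.2618*I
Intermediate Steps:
K = -10 (K = 5*(-2) = -10)
f(A, M) = 1/15 + M/45 (f(A, M) = (3 + M)/45 = (3 + M)*(1/45) = 1/15 + M/45)
Q(R) = 5/3 - I*√15/3 (Q(R) = 5/3 - √(-5 - 10)/3 = 5/3 - I*√15/3)
F(z) = z/(5/3 - I*√15/3)
F(25) + f(-58, 28) = ((3/8)*25 + (3/40)*I*25*√15) + (1/15 + (1/45)*28) = (75/8 + 15*I*√15/8) + (1/15 + 28/45) = (75/8 + 15*I*√15/8) + 31/45 = 3623/360 + 15*I*√15/8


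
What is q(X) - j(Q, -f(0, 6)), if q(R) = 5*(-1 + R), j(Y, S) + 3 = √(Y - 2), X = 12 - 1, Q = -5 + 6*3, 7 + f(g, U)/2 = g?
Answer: 53 - √11 ≈ 49.683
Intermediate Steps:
f(g, U) = -14 + 2*g
Q = 13 (Q = -5 + 18 = 13)
X = 11
j(Y, S) = -3 + √(-2 + Y) (j(Y, S) = -3 + √(Y - 2) = -3 + √(-2 + Y))
q(R) = -5 + 5*R
q(X) - j(Q, -f(0, 6)) = (-5 + 5*11) - (-3 + √(-2 + 13)) = (-5 + 55) - (-3 + √11) = 50 + (3 - √11) = 53 - √11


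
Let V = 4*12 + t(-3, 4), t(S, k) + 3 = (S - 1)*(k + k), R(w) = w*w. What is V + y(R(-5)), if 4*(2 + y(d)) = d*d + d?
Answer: 347/2 ≈ 173.50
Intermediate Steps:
R(w) = w²
y(d) = -2 + d/4 + d²/4 (y(d) = -2 + (d*d + d)/4 = -2 + (d² + d)/4 = -2 + (d + d²)/4 = -2 + (d/4 + d²/4) = -2 + d/4 + d²/4)
t(S, k) = -3 + 2*k*(-1 + S) (t(S, k) = -3 + (S - 1)*(k + k) = -3 + (-1 + S)*(2*k) = -3 + 2*k*(-1 + S))
V = 13 (V = 4*12 + (-3 - 2*4 + 2*(-3)*4) = 48 + (-3 - 8 - 24) = 48 - 35 = 13)
V + y(R(-5)) = 13 + (-2 + (¼)*(-5)² + ((-5)²)²/4) = 13 + (-2 + (¼)*25 + (¼)*25²) = 13 + (-2 + 25/4 + (¼)*625) = 13 + (-2 + 25/4 + 625/4) = 13 + 321/2 = 347/2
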